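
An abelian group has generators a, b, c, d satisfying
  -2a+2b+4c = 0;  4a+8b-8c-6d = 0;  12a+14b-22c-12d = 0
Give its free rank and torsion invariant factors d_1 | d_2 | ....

Answer: M ≅ ℤ^1 ⊕ ℤ/2 ⊕ ℤ/2 ⊕ ℤ/6

Derivation:
rank_ℚ(R)=3; free=4−3=1
SNF(R) diag = [2, 2, 6] → torsion [2, 2, 6]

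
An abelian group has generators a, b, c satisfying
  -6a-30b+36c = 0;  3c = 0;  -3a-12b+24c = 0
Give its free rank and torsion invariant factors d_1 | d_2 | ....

rank_ℚ(R)=3; free=3−3=0
SNF(R) diag = [3, 3, 6] → torsion [3, 3, 6]

Answer: M ≅ ℤ/3 ⊕ ℤ/3 ⊕ ℤ/6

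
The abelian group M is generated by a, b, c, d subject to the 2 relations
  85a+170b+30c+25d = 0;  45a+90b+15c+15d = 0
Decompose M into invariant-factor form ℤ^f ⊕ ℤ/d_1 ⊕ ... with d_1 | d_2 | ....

rank_ℚ(R)=2; free=4−2=2
SNF(R) diag = [5, 15] → torsion [5, 15]

Answer: M ≅ ℤ^2 ⊕ ℤ/5 ⊕ ℤ/15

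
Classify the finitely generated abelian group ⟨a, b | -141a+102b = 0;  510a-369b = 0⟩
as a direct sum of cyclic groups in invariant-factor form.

Answer: M ≅ ℤ/3 ⊕ ℤ/3

Derivation:
rank_ℚ(R)=2; free=2−2=0
SNF(R) diag = [3, 3] → torsion [3, 3]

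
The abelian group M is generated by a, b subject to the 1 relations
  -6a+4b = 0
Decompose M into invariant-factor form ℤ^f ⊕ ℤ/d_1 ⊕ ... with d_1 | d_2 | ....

Answer: M ≅ ℤ^1 ⊕ ℤ/2

Derivation:
rank_ℚ(R)=1; free=2−1=1
SNF(R) diag = [2] → torsion [2]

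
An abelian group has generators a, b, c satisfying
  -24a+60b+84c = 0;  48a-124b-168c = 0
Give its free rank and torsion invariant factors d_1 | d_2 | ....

rank_ℚ(R)=2; free=3−2=1
SNF(R) diag = [4, 12] → torsion [4, 12]

Answer: M ≅ ℤ^1 ⊕ ℤ/4 ⊕ ℤ/12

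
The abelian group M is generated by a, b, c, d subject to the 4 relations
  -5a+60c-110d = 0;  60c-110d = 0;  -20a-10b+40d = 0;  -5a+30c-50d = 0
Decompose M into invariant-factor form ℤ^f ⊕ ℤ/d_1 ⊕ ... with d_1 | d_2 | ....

Answer: M ≅ ℤ/5 ⊕ ℤ/10 ⊕ ℤ/10 ⊕ ℤ/30

Derivation:
rank_ℚ(R)=4; free=4−4=0
SNF(R) diag = [5, 10, 10, 30] → torsion [5, 10, 10, 30]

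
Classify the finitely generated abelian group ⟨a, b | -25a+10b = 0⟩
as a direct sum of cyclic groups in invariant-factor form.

rank_ℚ(R)=1; free=2−1=1
SNF(R) diag = [5] → torsion [5]

Answer: M ≅ ℤ^1 ⊕ ℤ/5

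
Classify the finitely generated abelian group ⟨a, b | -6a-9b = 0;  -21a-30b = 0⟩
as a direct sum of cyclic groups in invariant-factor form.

rank_ℚ(R)=2; free=2−2=0
SNF(R) diag = [3, 3] → torsion [3, 3]

Answer: M ≅ ℤ/3 ⊕ ℤ/3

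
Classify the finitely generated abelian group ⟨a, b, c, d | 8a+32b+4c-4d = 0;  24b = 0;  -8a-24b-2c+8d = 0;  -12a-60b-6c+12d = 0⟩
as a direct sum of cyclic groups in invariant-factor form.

Answer: M ≅ ℤ/2 ⊕ ℤ/4 ⊕ ℤ/12 ⊕ ℤ/24

Derivation:
rank_ℚ(R)=4; free=4−4=0
SNF(R) diag = [2, 4, 12, 24] → torsion [2, 4, 12, 24]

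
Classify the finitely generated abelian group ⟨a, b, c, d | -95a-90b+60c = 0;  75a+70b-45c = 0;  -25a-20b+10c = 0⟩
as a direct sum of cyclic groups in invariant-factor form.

Answer: M ≅ ℤ^1 ⊕ ℤ/5 ⊕ ℤ/5 ⊕ ℤ/10

Derivation:
rank_ℚ(R)=3; free=4−3=1
SNF(R) diag = [5, 5, 10] → torsion [5, 5, 10]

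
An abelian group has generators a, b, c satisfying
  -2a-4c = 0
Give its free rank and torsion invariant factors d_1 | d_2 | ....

rank_ℚ(R)=1; free=3−1=2
SNF(R) diag = [2] → torsion [2]

Answer: M ≅ ℤ^2 ⊕ ℤ/2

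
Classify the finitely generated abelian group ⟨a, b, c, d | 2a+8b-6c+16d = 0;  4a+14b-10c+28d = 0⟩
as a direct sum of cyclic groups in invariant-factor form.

Answer: M ≅ ℤ^2 ⊕ ℤ/2 ⊕ ℤ/2

Derivation:
rank_ℚ(R)=2; free=4−2=2
SNF(R) diag = [2, 2] → torsion [2, 2]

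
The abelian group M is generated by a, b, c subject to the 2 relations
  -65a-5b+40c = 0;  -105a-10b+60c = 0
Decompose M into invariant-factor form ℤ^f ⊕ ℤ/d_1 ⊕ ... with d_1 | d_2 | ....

Answer: M ≅ ℤ^1 ⊕ ℤ/5 ⊕ ℤ/5

Derivation:
rank_ℚ(R)=2; free=3−2=1
SNF(R) diag = [5, 5] → torsion [5, 5]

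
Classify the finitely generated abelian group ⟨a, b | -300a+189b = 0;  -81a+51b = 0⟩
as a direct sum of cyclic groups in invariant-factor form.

rank_ℚ(R)=2; free=2−2=0
SNF(R) diag = [3, 3] → torsion [3, 3]

Answer: M ≅ ℤ/3 ⊕ ℤ/3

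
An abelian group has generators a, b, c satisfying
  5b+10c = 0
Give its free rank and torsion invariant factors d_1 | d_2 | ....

Answer: M ≅ ℤ^2 ⊕ ℤ/5

Derivation:
rank_ℚ(R)=1; free=3−1=2
SNF(R) diag = [5] → torsion [5]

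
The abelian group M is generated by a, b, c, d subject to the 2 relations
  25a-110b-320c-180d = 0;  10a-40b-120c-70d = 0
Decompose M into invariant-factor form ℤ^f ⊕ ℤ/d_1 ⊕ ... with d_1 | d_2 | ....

Answer: M ≅ ℤ^2 ⊕ ℤ/5 ⊕ ℤ/10

Derivation:
rank_ℚ(R)=2; free=4−2=2
SNF(R) diag = [5, 10] → torsion [5, 10]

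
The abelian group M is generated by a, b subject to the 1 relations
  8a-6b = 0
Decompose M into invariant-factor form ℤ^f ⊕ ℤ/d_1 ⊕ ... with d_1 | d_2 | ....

rank_ℚ(R)=1; free=2−1=1
SNF(R) diag = [2] → torsion [2]

Answer: M ≅ ℤ^1 ⊕ ℤ/2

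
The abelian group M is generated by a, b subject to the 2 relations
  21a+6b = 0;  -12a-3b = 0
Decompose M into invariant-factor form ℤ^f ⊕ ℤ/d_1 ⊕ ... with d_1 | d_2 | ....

Answer: M ≅ ℤ/3 ⊕ ℤ/3

Derivation:
rank_ℚ(R)=2; free=2−2=0
SNF(R) diag = [3, 3] → torsion [3, 3]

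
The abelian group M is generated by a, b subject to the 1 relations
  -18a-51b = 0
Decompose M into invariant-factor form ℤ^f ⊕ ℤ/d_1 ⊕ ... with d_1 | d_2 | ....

Answer: M ≅ ℤ^1 ⊕ ℤ/3

Derivation:
rank_ℚ(R)=1; free=2−1=1
SNF(R) diag = [3] → torsion [3]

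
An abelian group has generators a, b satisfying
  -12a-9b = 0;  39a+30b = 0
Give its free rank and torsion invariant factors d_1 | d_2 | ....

Answer: M ≅ ℤ/3 ⊕ ℤ/3

Derivation:
rank_ℚ(R)=2; free=2−2=0
SNF(R) diag = [3, 3] → torsion [3, 3]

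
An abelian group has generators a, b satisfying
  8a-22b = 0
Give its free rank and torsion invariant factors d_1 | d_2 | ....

Answer: M ≅ ℤ^1 ⊕ ℤ/2

Derivation:
rank_ℚ(R)=1; free=2−1=1
SNF(R) diag = [2] → torsion [2]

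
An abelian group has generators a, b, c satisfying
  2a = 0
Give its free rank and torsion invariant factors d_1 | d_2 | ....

rank_ℚ(R)=1; free=3−1=2
SNF(R) diag = [2] → torsion [2]

Answer: M ≅ ℤ^2 ⊕ ℤ/2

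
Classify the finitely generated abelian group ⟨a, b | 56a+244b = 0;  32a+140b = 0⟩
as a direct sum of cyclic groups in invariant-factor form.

rank_ℚ(R)=2; free=2−2=0
SNF(R) diag = [4, 8] → torsion [4, 8]

Answer: M ≅ ℤ/4 ⊕ ℤ/8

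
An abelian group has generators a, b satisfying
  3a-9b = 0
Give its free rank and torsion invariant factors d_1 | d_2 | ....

Answer: M ≅ ℤ^1 ⊕ ℤ/3

Derivation:
rank_ℚ(R)=1; free=2−1=1
SNF(R) diag = [3] → torsion [3]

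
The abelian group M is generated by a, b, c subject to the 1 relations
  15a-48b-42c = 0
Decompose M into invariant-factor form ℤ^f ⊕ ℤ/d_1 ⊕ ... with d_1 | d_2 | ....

Answer: M ≅ ℤ^2 ⊕ ℤ/3

Derivation:
rank_ℚ(R)=1; free=3−1=2
SNF(R) diag = [3] → torsion [3]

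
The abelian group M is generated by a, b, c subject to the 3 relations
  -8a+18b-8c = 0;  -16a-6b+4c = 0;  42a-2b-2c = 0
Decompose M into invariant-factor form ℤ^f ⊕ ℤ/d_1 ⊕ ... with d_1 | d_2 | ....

Answer: M ≅ ℤ/2 ⊕ ℤ/2 ⊕ ℤ/4

Derivation:
rank_ℚ(R)=3; free=3−3=0
SNF(R) diag = [2, 2, 4] → torsion [2, 2, 4]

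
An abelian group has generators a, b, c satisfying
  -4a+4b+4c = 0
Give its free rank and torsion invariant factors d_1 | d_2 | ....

rank_ℚ(R)=1; free=3−1=2
SNF(R) diag = [4] → torsion [4]

Answer: M ≅ ℤ^2 ⊕ ℤ/4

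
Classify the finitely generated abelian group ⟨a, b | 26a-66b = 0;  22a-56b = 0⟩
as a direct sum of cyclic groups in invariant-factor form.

rank_ℚ(R)=2; free=2−2=0
SNF(R) diag = [2, 2] → torsion [2, 2]

Answer: M ≅ ℤ/2 ⊕ ℤ/2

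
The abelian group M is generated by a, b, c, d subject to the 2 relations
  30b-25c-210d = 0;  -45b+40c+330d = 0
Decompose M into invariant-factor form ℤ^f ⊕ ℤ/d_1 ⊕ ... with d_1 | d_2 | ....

Answer: M ≅ ℤ^2 ⊕ ℤ/5 ⊕ ℤ/15

Derivation:
rank_ℚ(R)=2; free=4−2=2
SNF(R) diag = [5, 15] → torsion [5, 15]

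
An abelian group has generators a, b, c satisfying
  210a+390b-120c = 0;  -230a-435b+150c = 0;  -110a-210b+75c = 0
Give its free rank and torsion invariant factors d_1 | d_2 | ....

Answer: M ≅ ℤ/5 ⊕ ℤ/15 ⊕ ℤ/30

Derivation:
rank_ℚ(R)=3; free=3−3=0
SNF(R) diag = [5, 15, 30] → torsion [5, 15, 30]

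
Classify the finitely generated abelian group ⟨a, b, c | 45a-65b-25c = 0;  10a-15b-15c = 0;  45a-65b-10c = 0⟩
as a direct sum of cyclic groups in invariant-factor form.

Answer: M ≅ ℤ/5 ⊕ ℤ/5 ⊕ ℤ/15

Derivation:
rank_ℚ(R)=3; free=3−3=0
SNF(R) diag = [5, 5, 15] → torsion [5, 5, 15]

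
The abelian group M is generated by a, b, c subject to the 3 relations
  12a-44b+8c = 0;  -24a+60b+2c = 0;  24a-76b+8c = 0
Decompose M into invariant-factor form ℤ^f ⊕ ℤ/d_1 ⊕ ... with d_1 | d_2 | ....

Answer: M ≅ ℤ/2 ⊕ ℤ/4 ⊕ ℤ/12

Derivation:
rank_ℚ(R)=3; free=3−3=0
SNF(R) diag = [2, 4, 12] → torsion [2, 4, 12]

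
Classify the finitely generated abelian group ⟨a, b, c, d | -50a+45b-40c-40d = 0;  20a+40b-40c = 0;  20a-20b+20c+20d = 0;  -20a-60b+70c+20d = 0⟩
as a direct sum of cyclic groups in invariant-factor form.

rank_ℚ(R)=4; free=4−4=0
SNF(R) diag = [5, 10, 20, 20] → torsion [5, 10, 20, 20]

Answer: M ≅ ℤ/5 ⊕ ℤ/10 ⊕ ℤ/20 ⊕ ℤ/20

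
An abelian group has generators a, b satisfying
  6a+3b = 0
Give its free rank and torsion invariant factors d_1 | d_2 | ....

Answer: M ≅ ℤ^1 ⊕ ℤ/3

Derivation:
rank_ℚ(R)=1; free=2−1=1
SNF(R) diag = [3] → torsion [3]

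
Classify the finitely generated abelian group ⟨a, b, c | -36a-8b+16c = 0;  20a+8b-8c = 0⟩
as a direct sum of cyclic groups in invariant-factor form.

Answer: M ≅ ℤ^1 ⊕ ℤ/4 ⊕ ℤ/8

Derivation:
rank_ℚ(R)=2; free=3−2=1
SNF(R) diag = [4, 8] → torsion [4, 8]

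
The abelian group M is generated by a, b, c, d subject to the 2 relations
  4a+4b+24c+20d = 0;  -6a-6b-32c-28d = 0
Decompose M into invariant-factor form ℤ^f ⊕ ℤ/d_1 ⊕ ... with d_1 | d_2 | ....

Answer: M ≅ ℤ^2 ⊕ ℤ/2 ⊕ ℤ/4

Derivation:
rank_ℚ(R)=2; free=4−2=2
SNF(R) diag = [2, 4] → torsion [2, 4]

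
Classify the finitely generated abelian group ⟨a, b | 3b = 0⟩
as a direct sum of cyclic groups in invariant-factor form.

Answer: M ≅ ℤ^1 ⊕ ℤ/3

Derivation:
rank_ℚ(R)=1; free=2−1=1
SNF(R) diag = [3] → torsion [3]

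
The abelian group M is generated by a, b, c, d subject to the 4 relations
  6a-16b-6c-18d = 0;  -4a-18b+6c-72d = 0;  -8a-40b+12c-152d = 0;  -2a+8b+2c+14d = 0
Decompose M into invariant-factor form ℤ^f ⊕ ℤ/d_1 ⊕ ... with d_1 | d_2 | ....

rank_ℚ(R)=4; free=4−4=0
SNF(R) diag = [2, 2, 4, 8] → torsion [2, 2, 4, 8]

Answer: M ≅ ℤ/2 ⊕ ℤ/2 ⊕ ℤ/4 ⊕ ℤ/8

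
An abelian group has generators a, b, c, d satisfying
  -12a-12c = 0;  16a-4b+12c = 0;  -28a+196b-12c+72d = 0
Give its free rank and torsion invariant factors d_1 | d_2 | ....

rank_ℚ(R)=3; free=4−3=1
SNF(R) diag = [4, 12, 36] → torsion [4, 12, 36]

Answer: M ≅ ℤ^1 ⊕ ℤ/4 ⊕ ℤ/12 ⊕ ℤ/36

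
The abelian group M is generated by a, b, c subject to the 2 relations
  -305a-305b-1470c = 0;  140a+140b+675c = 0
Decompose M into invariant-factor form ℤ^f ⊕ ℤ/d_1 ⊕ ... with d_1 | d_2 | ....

rank_ℚ(R)=2; free=3−2=1
SNF(R) diag = [5, 15] → torsion [5, 15]

Answer: M ≅ ℤ^1 ⊕ ℤ/5 ⊕ ℤ/15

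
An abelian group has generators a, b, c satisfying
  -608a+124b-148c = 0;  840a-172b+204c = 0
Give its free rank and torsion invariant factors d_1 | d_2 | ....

Answer: M ≅ ℤ^1 ⊕ ℤ/4 ⊕ ℤ/8

Derivation:
rank_ℚ(R)=2; free=3−2=1
SNF(R) diag = [4, 8] → torsion [4, 8]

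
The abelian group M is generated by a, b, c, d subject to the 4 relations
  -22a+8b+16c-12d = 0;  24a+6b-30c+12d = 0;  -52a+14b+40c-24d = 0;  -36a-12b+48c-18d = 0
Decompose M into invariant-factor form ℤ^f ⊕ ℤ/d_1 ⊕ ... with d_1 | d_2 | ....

Answer: M ≅ ℤ/2 ⊕ ℤ/6 ⊕ ℤ/6 ⊕ ℤ/6

Derivation:
rank_ℚ(R)=4; free=4−4=0
SNF(R) diag = [2, 6, 6, 6] → torsion [2, 6, 6, 6]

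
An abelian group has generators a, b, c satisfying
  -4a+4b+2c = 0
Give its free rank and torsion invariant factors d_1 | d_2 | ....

rank_ℚ(R)=1; free=3−1=2
SNF(R) diag = [2] → torsion [2]

Answer: M ≅ ℤ^2 ⊕ ℤ/2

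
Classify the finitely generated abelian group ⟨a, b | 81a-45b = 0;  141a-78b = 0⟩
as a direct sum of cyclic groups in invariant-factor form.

rank_ℚ(R)=2; free=2−2=0
SNF(R) diag = [3, 9] → torsion [3, 9]

Answer: M ≅ ℤ/3 ⊕ ℤ/9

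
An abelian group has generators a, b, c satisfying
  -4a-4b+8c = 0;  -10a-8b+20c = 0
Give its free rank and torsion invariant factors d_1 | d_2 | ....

Answer: M ≅ ℤ^1 ⊕ ℤ/2 ⊕ ℤ/4

Derivation:
rank_ℚ(R)=2; free=3−2=1
SNF(R) diag = [2, 4] → torsion [2, 4]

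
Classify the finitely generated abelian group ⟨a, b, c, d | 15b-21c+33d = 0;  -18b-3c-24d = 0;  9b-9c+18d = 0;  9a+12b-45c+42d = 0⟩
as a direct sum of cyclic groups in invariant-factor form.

rank_ℚ(R)=4; free=4−4=0
SNF(R) diag = [3, 3, 9, 9] → torsion [3, 3, 9, 9]

Answer: M ≅ ℤ/3 ⊕ ℤ/3 ⊕ ℤ/9 ⊕ ℤ/9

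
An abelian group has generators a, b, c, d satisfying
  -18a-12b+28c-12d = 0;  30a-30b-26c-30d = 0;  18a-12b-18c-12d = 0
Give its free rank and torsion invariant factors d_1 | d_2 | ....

rank_ℚ(R)=3; free=4−3=1
SNF(R) diag = [2, 6, 6] → torsion [2, 6, 6]

Answer: M ≅ ℤ^1 ⊕ ℤ/2 ⊕ ℤ/6 ⊕ ℤ/6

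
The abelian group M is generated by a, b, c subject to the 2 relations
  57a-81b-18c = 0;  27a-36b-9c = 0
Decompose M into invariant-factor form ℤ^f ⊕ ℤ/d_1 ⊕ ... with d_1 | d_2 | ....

rank_ℚ(R)=2; free=3−2=1
SNF(R) diag = [3, 9] → torsion [3, 9]

Answer: M ≅ ℤ^1 ⊕ ℤ/3 ⊕ ℤ/9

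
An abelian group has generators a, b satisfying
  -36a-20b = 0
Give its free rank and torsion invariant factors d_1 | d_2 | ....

Answer: M ≅ ℤ^1 ⊕ ℤ/4

Derivation:
rank_ℚ(R)=1; free=2−1=1
SNF(R) diag = [4] → torsion [4]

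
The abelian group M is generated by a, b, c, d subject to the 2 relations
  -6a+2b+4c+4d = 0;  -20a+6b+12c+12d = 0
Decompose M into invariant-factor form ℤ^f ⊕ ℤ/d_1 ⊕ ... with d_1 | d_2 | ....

Answer: M ≅ ℤ^2 ⊕ ℤ/2 ⊕ ℤ/2

Derivation:
rank_ℚ(R)=2; free=4−2=2
SNF(R) diag = [2, 2] → torsion [2, 2]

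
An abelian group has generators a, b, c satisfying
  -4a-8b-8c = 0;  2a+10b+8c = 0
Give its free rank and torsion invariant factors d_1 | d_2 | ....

rank_ℚ(R)=2; free=3−2=1
SNF(R) diag = [2, 4] → torsion [2, 4]

Answer: M ≅ ℤ^1 ⊕ ℤ/2 ⊕ ℤ/4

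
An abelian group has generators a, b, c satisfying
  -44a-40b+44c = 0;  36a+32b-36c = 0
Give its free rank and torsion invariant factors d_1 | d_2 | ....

rank_ℚ(R)=2; free=3−2=1
SNF(R) diag = [4, 8] → torsion [4, 8]

Answer: M ≅ ℤ^1 ⊕ ℤ/4 ⊕ ℤ/8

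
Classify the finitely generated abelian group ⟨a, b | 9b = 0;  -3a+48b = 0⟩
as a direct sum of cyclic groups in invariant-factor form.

rank_ℚ(R)=2; free=2−2=0
SNF(R) diag = [3, 9] → torsion [3, 9]

Answer: M ≅ ℤ/3 ⊕ ℤ/9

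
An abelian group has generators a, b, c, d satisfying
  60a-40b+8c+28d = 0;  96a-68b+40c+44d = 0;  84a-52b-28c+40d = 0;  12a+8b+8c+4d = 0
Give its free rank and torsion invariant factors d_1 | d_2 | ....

rank_ℚ(R)=4; free=4−4=0
SNF(R) diag = [4, 12, 12, 24] → torsion [4, 12, 12, 24]

Answer: M ≅ ℤ/4 ⊕ ℤ/12 ⊕ ℤ/12 ⊕ ℤ/24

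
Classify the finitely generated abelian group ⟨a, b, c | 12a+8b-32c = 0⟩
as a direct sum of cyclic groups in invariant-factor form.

rank_ℚ(R)=1; free=3−1=2
SNF(R) diag = [4] → torsion [4]

Answer: M ≅ ℤ^2 ⊕ ℤ/4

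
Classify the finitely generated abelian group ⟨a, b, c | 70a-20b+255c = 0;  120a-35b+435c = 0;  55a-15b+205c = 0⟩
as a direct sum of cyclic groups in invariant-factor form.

rank_ℚ(R)=3; free=3−3=0
SNF(R) diag = [5, 5, 5] → torsion [5, 5, 5]

Answer: M ≅ ℤ/5 ⊕ ℤ/5 ⊕ ℤ/5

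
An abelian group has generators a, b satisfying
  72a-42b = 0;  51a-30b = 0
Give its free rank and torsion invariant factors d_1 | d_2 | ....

rank_ℚ(R)=2; free=2−2=0
SNF(R) diag = [3, 6] → torsion [3, 6]

Answer: M ≅ ℤ/3 ⊕ ℤ/6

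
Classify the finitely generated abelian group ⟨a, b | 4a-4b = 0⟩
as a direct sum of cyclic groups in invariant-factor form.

rank_ℚ(R)=1; free=2−1=1
SNF(R) diag = [4] → torsion [4]

Answer: M ≅ ℤ^1 ⊕ ℤ/4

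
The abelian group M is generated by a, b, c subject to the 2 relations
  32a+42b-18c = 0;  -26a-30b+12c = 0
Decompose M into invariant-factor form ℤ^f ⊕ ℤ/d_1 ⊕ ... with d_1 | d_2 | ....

Answer: M ≅ ℤ^1 ⊕ ℤ/2 ⊕ ℤ/6

Derivation:
rank_ℚ(R)=2; free=3−2=1
SNF(R) diag = [2, 6] → torsion [2, 6]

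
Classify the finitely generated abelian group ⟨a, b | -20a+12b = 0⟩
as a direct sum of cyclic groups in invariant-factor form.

rank_ℚ(R)=1; free=2−1=1
SNF(R) diag = [4] → torsion [4]

Answer: M ≅ ℤ^1 ⊕ ℤ/4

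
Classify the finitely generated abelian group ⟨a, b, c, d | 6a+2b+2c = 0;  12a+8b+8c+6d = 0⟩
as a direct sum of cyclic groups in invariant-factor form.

rank_ℚ(R)=2; free=4−2=2
SNF(R) diag = [2, 6] → torsion [2, 6]

Answer: M ≅ ℤ^2 ⊕ ℤ/2 ⊕ ℤ/6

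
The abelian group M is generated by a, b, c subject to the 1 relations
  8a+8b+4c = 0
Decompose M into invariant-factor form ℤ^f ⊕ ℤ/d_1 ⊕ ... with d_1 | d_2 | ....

rank_ℚ(R)=1; free=3−1=2
SNF(R) diag = [4] → torsion [4]

Answer: M ≅ ℤ^2 ⊕ ℤ/4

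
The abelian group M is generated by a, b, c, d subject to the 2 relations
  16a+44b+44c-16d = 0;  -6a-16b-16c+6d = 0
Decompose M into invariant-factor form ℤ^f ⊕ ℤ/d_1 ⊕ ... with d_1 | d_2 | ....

Answer: M ≅ ℤ^2 ⊕ ℤ/2 ⊕ ℤ/4

Derivation:
rank_ℚ(R)=2; free=4−2=2
SNF(R) diag = [2, 4] → torsion [2, 4]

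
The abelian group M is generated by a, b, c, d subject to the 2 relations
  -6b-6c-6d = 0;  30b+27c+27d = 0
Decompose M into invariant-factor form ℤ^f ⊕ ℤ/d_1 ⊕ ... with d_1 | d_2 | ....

rank_ℚ(R)=2; free=4−2=2
SNF(R) diag = [3, 6] → torsion [3, 6]

Answer: M ≅ ℤ^2 ⊕ ℤ/3 ⊕ ℤ/6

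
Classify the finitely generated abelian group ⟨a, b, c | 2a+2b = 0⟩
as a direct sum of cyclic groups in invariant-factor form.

rank_ℚ(R)=1; free=3−1=2
SNF(R) diag = [2] → torsion [2]

Answer: M ≅ ℤ^2 ⊕ ℤ/2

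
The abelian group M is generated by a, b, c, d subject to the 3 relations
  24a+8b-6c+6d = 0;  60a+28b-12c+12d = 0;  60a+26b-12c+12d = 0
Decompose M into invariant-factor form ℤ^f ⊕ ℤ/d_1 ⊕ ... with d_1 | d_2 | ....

Answer: M ≅ ℤ^1 ⊕ ℤ/2 ⊕ ℤ/6 ⊕ ℤ/12

Derivation:
rank_ℚ(R)=3; free=4−3=1
SNF(R) diag = [2, 6, 12] → torsion [2, 6, 12]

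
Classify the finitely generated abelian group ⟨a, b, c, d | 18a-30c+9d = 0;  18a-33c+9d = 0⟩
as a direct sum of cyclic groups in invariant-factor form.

Answer: M ≅ ℤ^2 ⊕ ℤ/3 ⊕ ℤ/9

Derivation:
rank_ℚ(R)=2; free=4−2=2
SNF(R) diag = [3, 9] → torsion [3, 9]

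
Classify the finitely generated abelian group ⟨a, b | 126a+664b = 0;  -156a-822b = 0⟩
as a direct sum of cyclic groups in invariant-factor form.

Answer: M ≅ ℤ/2 ⊕ ℤ/6

Derivation:
rank_ℚ(R)=2; free=2−2=0
SNF(R) diag = [2, 6] → torsion [2, 6]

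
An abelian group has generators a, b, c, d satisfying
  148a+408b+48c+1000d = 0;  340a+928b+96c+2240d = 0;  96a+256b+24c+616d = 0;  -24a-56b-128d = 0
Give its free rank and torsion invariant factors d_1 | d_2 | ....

Answer: M ≅ ℤ/4 ⊕ ℤ/8 ⊕ ℤ/24 ⊕ ℤ/24

Derivation:
rank_ℚ(R)=4; free=4−4=0
SNF(R) diag = [4, 8, 24, 24] → torsion [4, 8, 24, 24]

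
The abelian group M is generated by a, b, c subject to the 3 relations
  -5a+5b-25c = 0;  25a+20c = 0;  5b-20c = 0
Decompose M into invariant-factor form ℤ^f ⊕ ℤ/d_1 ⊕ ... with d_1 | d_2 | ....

Answer: M ≅ ℤ/5 ⊕ ℤ/5 ⊕ ℤ/5

Derivation:
rank_ℚ(R)=3; free=3−3=0
SNF(R) diag = [5, 5, 5] → torsion [5, 5, 5]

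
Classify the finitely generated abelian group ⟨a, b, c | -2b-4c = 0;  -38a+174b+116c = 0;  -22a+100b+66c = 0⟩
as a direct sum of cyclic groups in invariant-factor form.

rank_ℚ(R)=3; free=3−3=0
SNF(R) diag = [2, 2, 6] → torsion [2, 2, 6]

Answer: M ≅ ℤ/2 ⊕ ℤ/2 ⊕ ℤ/6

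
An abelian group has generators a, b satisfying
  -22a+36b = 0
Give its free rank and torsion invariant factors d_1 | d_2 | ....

rank_ℚ(R)=1; free=2−1=1
SNF(R) diag = [2] → torsion [2]

Answer: M ≅ ℤ^1 ⊕ ℤ/2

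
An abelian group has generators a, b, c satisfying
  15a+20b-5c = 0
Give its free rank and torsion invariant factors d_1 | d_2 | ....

rank_ℚ(R)=1; free=3−1=2
SNF(R) diag = [5] → torsion [5]

Answer: M ≅ ℤ^2 ⊕ ℤ/5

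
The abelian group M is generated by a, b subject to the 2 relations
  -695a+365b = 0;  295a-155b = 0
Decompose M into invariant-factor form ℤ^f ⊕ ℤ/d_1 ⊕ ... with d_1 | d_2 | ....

rank_ℚ(R)=2; free=2−2=0
SNF(R) diag = [5, 10] → torsion [5, 10]

Answer: M ≅ ℤ/5 ⊕ ℤ/10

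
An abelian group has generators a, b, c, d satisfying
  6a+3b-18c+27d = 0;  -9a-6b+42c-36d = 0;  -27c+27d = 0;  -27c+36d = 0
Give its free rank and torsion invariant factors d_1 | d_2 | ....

Answer: M ≅ ℤ/3 ⊕ ℤ/3 ⊕ ℤ/9 ⊕ ℤ/27

Derivation:
rank_ℚ(R)=4; free=4−4=0
SNF(R) diag = [3, 3, 9, 27] → torsion [3, 3, 9, 27]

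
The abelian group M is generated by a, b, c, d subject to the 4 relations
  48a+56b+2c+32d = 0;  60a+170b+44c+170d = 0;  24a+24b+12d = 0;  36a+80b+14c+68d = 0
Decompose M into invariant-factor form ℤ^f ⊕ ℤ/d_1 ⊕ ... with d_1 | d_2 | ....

Answer: M ≅ ℤ/2 ⊕ ℤ/6 ⊕ ℤ/12 ⊕ ℤ/12

Derivation:
rank_ℚ(R)=4; free=4−4=0
SNF(R) diag = [2, 6, 12, 12] → torsion [2, 6, 12, 12]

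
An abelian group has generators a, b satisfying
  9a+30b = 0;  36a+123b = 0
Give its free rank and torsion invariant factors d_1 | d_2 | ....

rank_ℚ(R)=2; free=2−2=0
SNF(R) diag = [3, 9] → torsion [3, 9]

Answer: M ≅ ℤ/3 ⊕ ℤ/9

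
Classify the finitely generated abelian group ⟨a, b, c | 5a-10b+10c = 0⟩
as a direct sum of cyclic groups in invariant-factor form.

Answer: M ≅ ℤ^2 ⊕ ℤ/5

Derivation:
rank_ℚ(R)=1; free=3−1=2
SNF(R) diag = [5] → torsion [5]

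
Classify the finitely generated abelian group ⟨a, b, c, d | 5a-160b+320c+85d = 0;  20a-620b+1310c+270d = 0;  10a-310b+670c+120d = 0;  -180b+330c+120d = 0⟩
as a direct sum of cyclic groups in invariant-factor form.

Answer: M ≅ ℤ/5 ⊕ ℤ/10 ⊕ ℤ/30 ⊕ ℤ/90

Derivation:
rank_ℚ(R)=4; free=4−4=0
SNF(R) diag = [5, 10, 30, 90] → torsion [5, 10, 30, 90]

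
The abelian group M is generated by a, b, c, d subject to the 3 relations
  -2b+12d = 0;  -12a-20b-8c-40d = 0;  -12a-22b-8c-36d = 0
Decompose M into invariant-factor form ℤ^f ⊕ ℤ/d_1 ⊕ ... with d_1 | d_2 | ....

rank_ℚ(R)=3; free=4−3=1
SNF(R) diag = [2, 4, 8] → torsion [2, 4, 8]

Answer: M ≅ ℤ^1 ⊕ ℤ/2 ⊕ ℤ/4 ⊕ ℤ/8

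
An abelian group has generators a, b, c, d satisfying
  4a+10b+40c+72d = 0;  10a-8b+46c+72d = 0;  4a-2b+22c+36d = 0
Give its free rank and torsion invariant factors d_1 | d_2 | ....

rank_ℚ(R)=3; free=4−3=1
SNF(R) diag = [2, 6, 18] → torsion [2, 6, 18]

Answer: M ≅ ℤ^1 ⊕ ℤ/2 ⊕ ℤ/6 ⊕ ℤ/18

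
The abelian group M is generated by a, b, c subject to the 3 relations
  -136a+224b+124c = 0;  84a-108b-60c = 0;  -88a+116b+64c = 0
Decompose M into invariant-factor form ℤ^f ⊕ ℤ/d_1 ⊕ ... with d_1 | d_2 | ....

rank_ℚ(R)=3; free=3−3=0
SNF(R) diag = [4, 12, 36] → torsion [4, 12, 36]

Answer: M ≅ ℤ/4 ⊕ ℤ/12 ⊕ ℤ/36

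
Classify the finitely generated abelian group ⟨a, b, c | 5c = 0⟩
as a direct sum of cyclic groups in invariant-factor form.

rank_ℚ(R)=1; free=3−1=2
SNF(R) diag = [5] → torsion [5]

Answer: M ≅ ℤ^2 ⊕ ℤ/5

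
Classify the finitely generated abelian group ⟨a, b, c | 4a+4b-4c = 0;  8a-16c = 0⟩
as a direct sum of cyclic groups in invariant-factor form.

Answer: M ≅ ℤ^1 ⊕ ℤ/4 ⊕ ℤ/8

Derivation:
rank_ℚ(R)=2; free=3−2=1
SNF(R) diag = [4, 8] → torsion [4, 8]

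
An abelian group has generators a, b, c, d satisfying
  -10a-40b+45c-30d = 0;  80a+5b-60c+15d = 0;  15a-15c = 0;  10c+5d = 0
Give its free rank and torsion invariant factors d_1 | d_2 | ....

Answer: M ≅ ℤ/5 ⊕ ℤ/5 ⊕ ℤ/15 ⊕ ℤ/15

Derivation:
rank_ℚ(R)=4; free=4−4=0
SNF(R) diag = [5, 5, 15, 15] → torsion [5, 5, 15, 15]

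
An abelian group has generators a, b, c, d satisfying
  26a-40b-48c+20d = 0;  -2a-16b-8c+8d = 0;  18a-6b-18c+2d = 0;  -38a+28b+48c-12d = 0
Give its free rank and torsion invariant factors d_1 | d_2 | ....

rank_ℚ(R)=4; free=4−4=0
SNF(R) diag = [2, 2, 4, 12] → torsion [2, 2, 4, 12]

Answer: M ≅ ℤ/2 ⊕ ℤ/2 ⊕ ℤ/4 ⊕ ℤ/12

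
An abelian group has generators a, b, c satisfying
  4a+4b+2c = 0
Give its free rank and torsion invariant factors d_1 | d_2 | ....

Answer: M ≅ ℤ^2 ⊕ ℤ/2

Derivation:
rank_ℚ(R)=1; free=3−1=2
SNF(R) diag = [2] → torsion [2]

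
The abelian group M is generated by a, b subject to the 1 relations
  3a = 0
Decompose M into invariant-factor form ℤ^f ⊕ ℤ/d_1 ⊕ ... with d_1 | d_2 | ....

Answer: M ≅ ℤ^1 ⊕ ℤ/3

Derivation:
rank_ℚ(R)=1; free=2−1=1
SNF(R) diag = [3] → torsion [3]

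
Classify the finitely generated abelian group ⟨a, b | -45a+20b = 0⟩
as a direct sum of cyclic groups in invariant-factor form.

rank_ℚ(R)=1; free=2−1=1
SNF(R) diag = [5] → torsion [5]

Answer: M ≅ ℤ^1 ⊕ ℤ/5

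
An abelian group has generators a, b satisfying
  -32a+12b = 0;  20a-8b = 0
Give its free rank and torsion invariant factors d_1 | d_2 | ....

Answer: M ≅ ℤ/4 ⊕ ℤ/4

Derivation:
rank_ℚ(R)=2; free=2−2=0
SNF(R) diag = [4, 4] → torsion [4, 4]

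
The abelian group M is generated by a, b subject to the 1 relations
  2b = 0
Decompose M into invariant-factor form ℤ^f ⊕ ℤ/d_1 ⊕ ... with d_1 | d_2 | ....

rank_ℚ(R)=1; free=2−1=1
SNF(R) diag = [2] → torsion [2]

Answer: M ≅ ℤ^1 ⊕ ℤ/2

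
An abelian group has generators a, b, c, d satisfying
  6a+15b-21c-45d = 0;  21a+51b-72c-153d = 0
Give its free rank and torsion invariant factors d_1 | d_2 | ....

Answer: M ≅ ℤ^2 ⊕ ℤ/3 ⊕ ℤ/3

Derivation:
rank_ℚ(R)=2; free=4−2=2
SNF(R) diag = [3, 3] → torsion [3, 3]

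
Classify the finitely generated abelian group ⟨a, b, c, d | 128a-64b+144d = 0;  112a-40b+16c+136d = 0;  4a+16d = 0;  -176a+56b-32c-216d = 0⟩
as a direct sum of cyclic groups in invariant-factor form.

Answer: M ≅ ℤ/4 ⊕ ℤ/8 ⊕ ℤ/16 ⊕ ℤ/16

Derivation:
rank_ℚ(R)=4; free=4−4=0
SNF(R) diag = [4, 8, 16, 16] → torsion [4, 8, 16, 16]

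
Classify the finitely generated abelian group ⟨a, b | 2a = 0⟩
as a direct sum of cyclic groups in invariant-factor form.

rank_ℚ(R)=1; free=2−1=1
SNF(R) diag = [2] → torsion [2]

Answer: M ≅ ℤ^1 ⊕ ℤ/2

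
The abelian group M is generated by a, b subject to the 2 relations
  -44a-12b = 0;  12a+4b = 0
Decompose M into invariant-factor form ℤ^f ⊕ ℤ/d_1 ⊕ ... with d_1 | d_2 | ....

Answer: M ≅ ℤ/4 ⊕ ℤ/8

Derivation:
rank_ℚ(R)=2; free=2−2=0
SNF(R) diag = [4, 8] → torsion [4, 8]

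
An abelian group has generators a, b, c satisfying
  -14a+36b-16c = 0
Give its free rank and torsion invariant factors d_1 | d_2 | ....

rank_ℚ(R)=1; free=3−1=2
SNF(R) diag = [2] → torsion [2]

Answer: M ≅ ℤ^2 ⊕ ℤ/2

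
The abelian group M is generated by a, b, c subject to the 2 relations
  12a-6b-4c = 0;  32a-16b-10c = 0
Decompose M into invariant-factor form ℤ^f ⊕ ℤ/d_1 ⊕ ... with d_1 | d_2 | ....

rank_ℚ(R)=2; free=3−2=1
SNF(R) diag = [2, 2] → torsion [2, 2]

Answer: M ≅ ℤ^1 ⊕ ℤ/2 ⊕ ℤ/2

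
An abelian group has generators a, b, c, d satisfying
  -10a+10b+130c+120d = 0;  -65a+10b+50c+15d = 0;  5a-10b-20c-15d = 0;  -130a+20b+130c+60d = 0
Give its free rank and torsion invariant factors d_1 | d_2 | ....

Answer: M ≅ ℤ/5 ⊕ ℤ/10 ⊕ ℤ/30 ⊕ ℤ/30

Derivation:
rank_ℚ(R)=4; free=4−4=0
SNF(R) diag = [5, 10, 30, 30] → torsion [5, 10, 30, 30]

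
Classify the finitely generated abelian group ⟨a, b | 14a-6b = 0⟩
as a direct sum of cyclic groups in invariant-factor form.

Answer: M ≅ ℤ^1 ⊕ ℤ/2

Derivation:
rank_ℚ(R)=1; free=2−1=1
SNF(R) diag = [2] → torsion [2]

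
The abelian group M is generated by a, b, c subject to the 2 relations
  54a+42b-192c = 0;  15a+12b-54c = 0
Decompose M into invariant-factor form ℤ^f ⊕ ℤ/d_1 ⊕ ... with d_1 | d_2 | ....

Answer: M ≅ ℤ^1 ⊕ ℤ/3 ⊕ ℤ/6

Derivation:
rank_ℚ(R)=2; free=3−2=1
SNF(R) diag = [3, 6] → torsion [3, 6]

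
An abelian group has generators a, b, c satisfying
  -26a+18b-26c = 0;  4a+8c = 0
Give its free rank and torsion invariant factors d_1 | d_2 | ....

rank_ℚ(R)=2; free=3−2=1
SNF(R) diag = [2, 4] → torsion [2, 4]

Answer: M ≅ ℤ^1 ⊕ ℤ/2 ⊕ ℤ/4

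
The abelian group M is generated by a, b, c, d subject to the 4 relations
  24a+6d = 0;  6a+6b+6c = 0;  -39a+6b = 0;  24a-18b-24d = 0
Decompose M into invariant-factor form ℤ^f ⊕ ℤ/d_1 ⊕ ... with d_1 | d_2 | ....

rank_ℚ(R)=4; free=4−4=0
SNF(R) diag = [3, 6, 6, 6] → torsion [3, 6, 6, 6]

Answer: M ≅ ℤ/3 ⊕ ℤ/6 ⊕ ℤ/6 ⊕ ℤ/6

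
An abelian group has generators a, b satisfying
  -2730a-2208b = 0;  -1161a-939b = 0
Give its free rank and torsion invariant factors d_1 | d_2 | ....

Answer: M ≅ ℤ/3 ⊕ ℤ/6

Derivation:
rank_ℚ(R)=2; free=2−2=0
SNF(R) diag = [3, 6] → torsion [3, 6]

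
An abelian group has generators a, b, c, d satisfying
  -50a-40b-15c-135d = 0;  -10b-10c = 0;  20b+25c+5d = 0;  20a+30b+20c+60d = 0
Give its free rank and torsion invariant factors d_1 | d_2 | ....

rank_ℚ(R)=4; free=4−4=0
SNF(R) diag = [5, 10, 10, 30] → torsion [5, 10, 10, 30]

Answer: M ≅ ℤ/5 ⊕ ℤ/10 ⊕ ℤ/10 ⊕ ℤ/30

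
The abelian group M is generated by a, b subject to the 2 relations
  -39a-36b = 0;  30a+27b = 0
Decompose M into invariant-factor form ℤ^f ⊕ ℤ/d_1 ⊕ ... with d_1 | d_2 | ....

Answer: M ≅ ℤ/3 ⊕ ℤ/9

Derivation:
rank_ℚ(R)=2; free=2−2=0
SNF(R) diag = [3, 9] → torsion [3, 9]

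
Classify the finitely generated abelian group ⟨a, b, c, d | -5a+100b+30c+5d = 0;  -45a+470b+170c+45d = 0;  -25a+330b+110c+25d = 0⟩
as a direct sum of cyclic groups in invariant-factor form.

rank_ℚ(R)=3; free=4−3=1
SNF(R) diag = [5, 10, 20] → torsion [5, 10, 20]

Answer: M ≅ ℤ^1 ⊕ ℤ/5 ⊕ ℤ/10 ⊕ ℤ/20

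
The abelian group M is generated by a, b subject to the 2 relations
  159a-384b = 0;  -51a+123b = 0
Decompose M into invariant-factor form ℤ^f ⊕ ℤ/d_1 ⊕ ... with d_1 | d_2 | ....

Answer: M ≅ ℤ/3 ⊕ ℤ/9

Derivation:
rank_ℚ(R)=2; free=2−2=0
SNF(R) diag = [3, 9] → torsion [3, 9]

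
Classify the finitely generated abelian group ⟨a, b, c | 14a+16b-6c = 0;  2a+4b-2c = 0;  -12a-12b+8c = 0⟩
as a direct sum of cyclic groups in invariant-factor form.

rank_ℚ(R)=3; free=3−3=0
SNF(R) diag = [2, 4, 12] → torsion [2, 4, 12]

Answer: M ≅ ℤ/2 ⊕ ℤ/4 ⊕ ℤ/12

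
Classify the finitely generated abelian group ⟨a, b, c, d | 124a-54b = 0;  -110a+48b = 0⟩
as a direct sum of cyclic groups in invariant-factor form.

rank_ℚ(R)=2; free=4−2=2
SNF(R) diag = [2, 6] → torsion [2, 6]

Answer: M ≅ ℤ^2 ⊕ ℤ/2 ⊕ ℤ/6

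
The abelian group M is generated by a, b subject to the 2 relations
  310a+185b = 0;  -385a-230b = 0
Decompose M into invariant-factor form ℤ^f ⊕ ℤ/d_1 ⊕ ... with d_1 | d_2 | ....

rank_ℚ(R)=2; free=2−2=0
SNF(R) diag = [5, 15] → torsion [5, 15]

Answer: M ≅ ℤ/5 ⊕ ℤ/15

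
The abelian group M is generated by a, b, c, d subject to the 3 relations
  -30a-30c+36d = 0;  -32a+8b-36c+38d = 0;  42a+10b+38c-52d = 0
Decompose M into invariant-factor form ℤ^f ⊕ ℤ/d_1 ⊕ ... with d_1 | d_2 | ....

rank_ℚ(R)=3; free=4−3=1
SNF(R) diag = [2, 2, 6] → torsion [2, 2, 6]

Answer: M ≅ ℤ^1 ⊕ ℤ/2 ⊕ ℤ/2 ⊕ ℤ/6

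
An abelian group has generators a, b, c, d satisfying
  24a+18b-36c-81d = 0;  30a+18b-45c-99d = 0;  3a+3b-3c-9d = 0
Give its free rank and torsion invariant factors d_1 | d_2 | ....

rank_ℚ(R)=3; free=4−3=1
SNF(R) diag = [3, 3, 9] → torsion [3, 3, 9]

Answer: M ≅ ℤ^1 ⊕ ℤ/3 ⊕ ℤ/3 ⊕ ℤ/9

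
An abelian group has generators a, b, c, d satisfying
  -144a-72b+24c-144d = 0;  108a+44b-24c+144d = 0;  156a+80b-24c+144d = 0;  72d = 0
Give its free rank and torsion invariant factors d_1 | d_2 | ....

rank_ℚ(R)=4; free=4−4=0
SNF(R) diag = [4, 12, 24, 72] → torsion [4, 12, 24, 72]

Answer: M ≅ ℤ/4 ⊕ ℤ/12 ⊕ ℤ/24 ⊕ ℤ/72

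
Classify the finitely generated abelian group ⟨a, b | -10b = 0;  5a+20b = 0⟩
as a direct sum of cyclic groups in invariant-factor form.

rank_ℚ(R)=2; free=2−2=0
SNF(R) diag = [5, 10] → torsion [5, 10]

Answer: M ≅ ℤ/5 ⊕ ℤ/10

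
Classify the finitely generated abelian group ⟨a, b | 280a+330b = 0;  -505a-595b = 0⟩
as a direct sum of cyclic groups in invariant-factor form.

Answer: M ≅ ℤ/5 ⊕ ℤ/10

Derivation:
rank_ℚ(R)=2; free=2−2=0
SNF(R) diag = [5, 10] → torsion [5, 10]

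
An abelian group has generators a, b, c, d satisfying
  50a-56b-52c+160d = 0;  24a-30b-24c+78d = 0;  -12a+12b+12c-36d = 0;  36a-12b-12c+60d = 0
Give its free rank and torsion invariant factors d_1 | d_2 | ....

Answer: M ≅ ℤ/2 ⊕ ℤ/6 ⊕ ℤ/12 ⊕ ℤ/24

Derivation:
rank_ℚ(R)=4; free=4−4=0
SNF(R) diag = [2, 6, 12, 24] → torsion [2, 6, 12, 24]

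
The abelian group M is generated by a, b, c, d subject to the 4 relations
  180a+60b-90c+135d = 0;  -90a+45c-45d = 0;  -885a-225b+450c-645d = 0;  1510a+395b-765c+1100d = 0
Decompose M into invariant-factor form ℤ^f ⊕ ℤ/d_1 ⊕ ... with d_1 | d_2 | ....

Answer: M ≅ ℤ/5 ⊕ ℤ/15 ⊕ ℤ/45 ⊕ ℤ/45

Derivation:
rank_ℚ(R)=4; free=4−4=0
SNF(R) diag = [5, 15, 45, 45] → torsion [5, 15, 45, 45]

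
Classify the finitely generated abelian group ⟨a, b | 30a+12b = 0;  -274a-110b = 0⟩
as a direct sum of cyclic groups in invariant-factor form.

Answer: M ≅ ℤ/2 ⊕ ℤ/6

Derivation:
rank_ℚ(R)=2; free=2−2=0
SNF(R) diag = [2, 6] → torsion [2, 6]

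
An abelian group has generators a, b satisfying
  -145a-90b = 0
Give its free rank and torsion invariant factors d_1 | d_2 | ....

rank_ℚ(R)=1; free=2−1=1
SNF(R) diag = [5] → torsion [5]

Answer: M ≅ ℤ^1 ⊕ ℤ/5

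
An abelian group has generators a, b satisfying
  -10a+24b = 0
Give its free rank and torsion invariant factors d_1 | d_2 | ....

Answer: M ≅ ℤ^1 ⊕ ℤ/2

Derivation:
rank_ℚ(R)=1; free=2−1=1
SNF(R) diag = [2] → torsion [2]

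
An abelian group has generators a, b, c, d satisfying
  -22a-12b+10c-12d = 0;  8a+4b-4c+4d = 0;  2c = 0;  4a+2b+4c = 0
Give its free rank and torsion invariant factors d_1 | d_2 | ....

Answer: M ≅ ℤ/2 ⊕ ℤ/2 ⊕ ℤ/2 ⊕ ℤ/4

Derivation:
rank_ℚ(R)=4; free=4−4=0
SNF(R) diag = [2, 2, 2, 4] → torsion [2, 2, 2, 4]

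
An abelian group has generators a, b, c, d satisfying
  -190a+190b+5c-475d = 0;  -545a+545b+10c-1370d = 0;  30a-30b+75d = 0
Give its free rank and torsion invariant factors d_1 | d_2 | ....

rank_ℚ(R)=3; free=4−3=1
SNF(R) diag = [5, 15, 15] → torsion [5, 15, 15]

Answer: M ≅ ℤ^1 ⊕ ℤ/5 ⊕ ℤ/15 ⊕ ℤ/15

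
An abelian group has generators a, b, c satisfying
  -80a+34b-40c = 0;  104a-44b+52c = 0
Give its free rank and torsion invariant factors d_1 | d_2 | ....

rank_ℚ(R)=2; free=3−2=1
SNF(R) diag = [2, 4] → torsion [2, 4]

Answer: M ≅ ℤ^1 ⊕ ℤ/2 ⊕ ℤ/4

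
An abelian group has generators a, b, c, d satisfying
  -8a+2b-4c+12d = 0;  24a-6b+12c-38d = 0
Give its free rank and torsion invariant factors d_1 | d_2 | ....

rank_ℚ(R)=2; free=4−2=2
SNF(R) diag = [2, 2] → torsion [2, 2]

Answer: M ≅ ℤ^2 ⊕ ℤ/2 ⊕ ℤ/2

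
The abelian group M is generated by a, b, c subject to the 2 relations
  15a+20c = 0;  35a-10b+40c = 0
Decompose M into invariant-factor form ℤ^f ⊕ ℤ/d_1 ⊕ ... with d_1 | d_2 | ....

rank_ℚ(R)=2; free=3−2=1
SNF(R) diag = [5, 10] → torsion [5, 10]

Answer: M ≅ ℤ^1 ⊕ ℤ/5 ⊕ ℤ/10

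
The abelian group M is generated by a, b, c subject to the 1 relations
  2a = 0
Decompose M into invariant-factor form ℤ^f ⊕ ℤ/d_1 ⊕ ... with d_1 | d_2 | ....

rank_ℚ(R)=1; free=3−1=2
SNF(R) diag = [2] → torsion [2]

Answer: M ≅ ℤ^2 ⊕ ℤ/2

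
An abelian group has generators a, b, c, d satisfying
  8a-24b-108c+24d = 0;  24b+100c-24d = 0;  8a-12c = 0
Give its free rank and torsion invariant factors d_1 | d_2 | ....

rank_ℚ(R)=3; free=4−3=1
SNF(R) diag = [4, 8, 24] → torsion [4, 8, 24]

Answer: M ≅ ℤ^1 ⊕ ℤ/4 ⊕ ℤ/8 ⊕ ℤ/24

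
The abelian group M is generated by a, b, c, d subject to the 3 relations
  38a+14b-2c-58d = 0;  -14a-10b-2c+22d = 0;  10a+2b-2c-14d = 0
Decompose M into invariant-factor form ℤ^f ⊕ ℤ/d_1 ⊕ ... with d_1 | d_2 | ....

Answer: M ≅ ℤ^1 ⊕ ℤ/2 ⊕ ℤ/4 ⊕ ℤ/12

Derivation:
rank_ℚ(R)=3; free=4−3=1
SNF(R) diag = [2, 4, 12] → torsion [2, 4, 12]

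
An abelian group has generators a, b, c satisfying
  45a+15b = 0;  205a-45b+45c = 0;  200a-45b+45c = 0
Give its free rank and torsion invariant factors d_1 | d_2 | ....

Answer: M ≅ ℤ/5 ⊕ ℤ/15 ⊕ ℤ/45

Derivation:
rank_ℚ(R)=3; free=3−3=0
SNF(R) diag = [5, 15, 45] → torsion [5, 15, 45]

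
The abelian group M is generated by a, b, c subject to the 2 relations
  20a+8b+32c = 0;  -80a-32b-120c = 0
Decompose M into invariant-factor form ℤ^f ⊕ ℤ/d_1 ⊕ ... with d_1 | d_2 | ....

rank_ℚ(R)=2; free=3−2=1
SNF(R) diag = [4, 8] → torsion [4, 8]

Answer: M ≅ ℤ^1 ⊕ ℤ/4 ⊕ ℤ/8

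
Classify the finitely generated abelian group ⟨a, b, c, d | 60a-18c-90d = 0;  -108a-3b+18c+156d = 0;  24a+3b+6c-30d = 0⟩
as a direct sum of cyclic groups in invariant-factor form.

rank_ℚ(R)=3; free=4−3=1
SNF(R) diag = [3, 6, 6] → torsion [3, 6, 6]

Answer: M ≅ ℤ^1 ⊕ ℤ/3 ⊕ ℤ/6 ⊕ ℤ/6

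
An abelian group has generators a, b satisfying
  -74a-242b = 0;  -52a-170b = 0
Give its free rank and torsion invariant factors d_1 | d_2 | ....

Answer: M ≅ ℤ/2 ⊕ ℤ/2

Derivation:
rank_ℚ(R)=2; free=2−2=0
SNF(R) diag = [2, 2] → torsion [2, 2]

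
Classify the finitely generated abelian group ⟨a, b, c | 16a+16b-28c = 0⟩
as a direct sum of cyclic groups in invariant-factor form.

rank_ℚ(R)=1; free=3−1=2
SNF(R) diag = [4] → torsion [4]

Answer: M ≅ ℤ^2 ⊕ ℤ/4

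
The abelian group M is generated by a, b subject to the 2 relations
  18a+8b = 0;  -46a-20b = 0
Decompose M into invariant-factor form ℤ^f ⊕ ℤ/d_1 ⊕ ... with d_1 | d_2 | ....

Answer: M ≅ ℤ/2 ⊕ ℤ/4

Derivation:
rank_ℚ(R)=2; free=2−2=0
SNF(R) diag = [2, 4] → torsion [2, 4]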